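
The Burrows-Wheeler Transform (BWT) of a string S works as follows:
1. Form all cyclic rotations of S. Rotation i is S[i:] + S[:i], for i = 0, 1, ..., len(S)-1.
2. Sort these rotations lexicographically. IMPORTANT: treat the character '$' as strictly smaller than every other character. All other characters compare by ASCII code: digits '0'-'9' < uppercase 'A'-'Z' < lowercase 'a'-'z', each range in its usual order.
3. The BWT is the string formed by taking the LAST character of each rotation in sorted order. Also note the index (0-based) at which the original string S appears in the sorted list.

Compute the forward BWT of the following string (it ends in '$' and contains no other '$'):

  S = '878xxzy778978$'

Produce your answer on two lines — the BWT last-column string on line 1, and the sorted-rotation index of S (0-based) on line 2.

All 14 rotations (rotation i = S[i:]+S[:i]):
  rot[0] = 878xxzy778978$
  rot[1] = 78xxzy778978$8
  rot[2] = 8xxzy778978$87
  rot[3] = xxzy778978$878
  rot[4] = xzy778978$878x
  rot[5] = zy778978$878xx
  rot[6] = y778978$878xxz
  rot[7] = 778978$878xxzy
  rot[8] = 78978$878xxzy7
  rot[9] = 8978$878xxzy77
  rot[10] = 978$878xxzy778
  rot[11] = 78$878xxzy7789
  rot[12] = 8$878xxzy77897
  rot[13] = $878xxzy778978
Sorted (with $ < everything):
  sorted[0] = $878xxzy778978  (last char: '8')
  sorted[1] = 778978$878xxzy  (last char: 'y')
  sorted[2] = 78$878xxzy7789  (last char: '9')
  sorted[3] = 78978$878xxzy7  (last char: '7')
  sorted[4] = 78xxzy778978$8  (last char: '8')
  sorted[5] = 8$878xxzy77897  (last char: '7')
  sorted[6] = 878xxzy778978$  (last char: '$')
  sorted[7] = 8978$878xxzy77  (last char: '7')
  sorted[8] = 8xxzy778978$87  (last char: '7')
  sorted[9] = 978$878xxzy778  (last char: '8')
  sorted[10] = xxzy778978$878  (last char: '8')
  sorted[11] = xzy778978$878x  (last char: 'x')
  sorted[12] = y778978$878xxz  (last char: 'z')
  sorted[13] = zy778978$878xx  (last char: 'x')
Last column: 8y9787$7788xzx
Original string S is at sorted index 6

Answer: 8y9787$7788xzx
6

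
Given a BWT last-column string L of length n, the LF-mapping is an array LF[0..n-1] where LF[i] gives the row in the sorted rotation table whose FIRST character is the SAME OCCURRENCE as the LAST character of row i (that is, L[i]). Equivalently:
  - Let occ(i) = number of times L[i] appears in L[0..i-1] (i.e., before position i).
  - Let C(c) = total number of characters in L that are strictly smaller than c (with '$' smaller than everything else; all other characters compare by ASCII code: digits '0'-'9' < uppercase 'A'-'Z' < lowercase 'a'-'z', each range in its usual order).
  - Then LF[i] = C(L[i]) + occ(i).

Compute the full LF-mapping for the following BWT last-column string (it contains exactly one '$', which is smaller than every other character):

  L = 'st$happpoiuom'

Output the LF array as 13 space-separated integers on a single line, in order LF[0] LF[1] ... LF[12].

Char counts: '$':1, 'a':1, 'h':1, 'i':1, 'm':1, 'o':2, 'p':3, 's':1, 't':1, 'u':1
C (first-col start): C('$')=0, C('a')=1, C('h')=2, C('i')=3, C('m')=4, C('o')=5, C('p')=7, C('s')=10, C('t')=11, C('u')=12
L[0]='s': occ=0, LF[0]=C('s')+0=10+0=10
L[1]='t': occ=0, LF[1]=C('t')+0=11+0=11
L[2]='$': occ=0, LF[2]=C('$')+0=0+0=0
L[3]='h': occ=0, LF[3]=C('h')+0=2+0=2
L[4]='a': occ=0, LF[4]=C('a')+0=1+0=1
L[5]='p': occ=0, LF[5]=C('p')+0=7+0=7
L[6]='p': occ=1, LF[6]=C('p')+1=7+1=8
L[7]='p': occ=2, LF[7]=C('p')+2=7+2=9
L[8]='o': occ=0, LF[8]=C('o')+0=5+0=5
L[9]='i': occ=0, LF[9]=C('i')+0=3+0=3
L[10]='u': occ=0, LF[10]=C('u')+0=12+0=12
L[11]='o': occ=1, LF[11]=C('o')+1=5+1=6
L[12]='m': occ=0, LF[12]=C('m')+0=4+0=4

Answer: 10 11 0 2 1 7 8 9 5 3 12 6 4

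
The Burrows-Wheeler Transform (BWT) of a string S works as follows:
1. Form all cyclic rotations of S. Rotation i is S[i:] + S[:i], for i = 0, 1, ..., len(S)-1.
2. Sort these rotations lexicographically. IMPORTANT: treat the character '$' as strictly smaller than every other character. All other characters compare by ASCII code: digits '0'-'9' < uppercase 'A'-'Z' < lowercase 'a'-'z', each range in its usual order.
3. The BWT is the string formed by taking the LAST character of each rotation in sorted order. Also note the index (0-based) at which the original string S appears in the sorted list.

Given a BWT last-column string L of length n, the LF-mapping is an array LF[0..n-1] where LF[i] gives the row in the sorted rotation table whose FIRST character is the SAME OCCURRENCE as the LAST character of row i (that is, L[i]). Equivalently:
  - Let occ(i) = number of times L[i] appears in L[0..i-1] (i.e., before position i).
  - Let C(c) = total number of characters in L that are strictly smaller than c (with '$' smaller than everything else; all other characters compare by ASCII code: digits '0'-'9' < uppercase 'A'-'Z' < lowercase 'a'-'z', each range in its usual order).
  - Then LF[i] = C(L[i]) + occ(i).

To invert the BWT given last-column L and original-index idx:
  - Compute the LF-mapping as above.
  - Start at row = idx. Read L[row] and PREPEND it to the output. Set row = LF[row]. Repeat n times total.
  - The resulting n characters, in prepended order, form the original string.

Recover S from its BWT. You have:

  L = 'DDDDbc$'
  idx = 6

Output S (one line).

LF mapping: 1 2 3 4 5 6 0
Walk LF starting at row 6, prepending L[row]:
  step 1: row=6, L[6]='$', prepend. Next row=LF[6]=0
  step 2: row=0, L[0]='D', prepend. Next row=LF[0]=1
  step 3: row=1, L[1]='D', prepend. Next row=LF[1]=2
  step 4: row=2, L[2]='D', prepend. Next row=LF[2]=3
  step 5: row=3, L[3]='D', prepend. Next row=LF[3]=4
  step 6: row=4, L[4]='b', prepend. Next row=LF[4]=5
  step 7: row=5, L[5]='c', prepend. Next row=LF[5]=6
Reversed output: cbDDDD$

Answer: cbDDDD$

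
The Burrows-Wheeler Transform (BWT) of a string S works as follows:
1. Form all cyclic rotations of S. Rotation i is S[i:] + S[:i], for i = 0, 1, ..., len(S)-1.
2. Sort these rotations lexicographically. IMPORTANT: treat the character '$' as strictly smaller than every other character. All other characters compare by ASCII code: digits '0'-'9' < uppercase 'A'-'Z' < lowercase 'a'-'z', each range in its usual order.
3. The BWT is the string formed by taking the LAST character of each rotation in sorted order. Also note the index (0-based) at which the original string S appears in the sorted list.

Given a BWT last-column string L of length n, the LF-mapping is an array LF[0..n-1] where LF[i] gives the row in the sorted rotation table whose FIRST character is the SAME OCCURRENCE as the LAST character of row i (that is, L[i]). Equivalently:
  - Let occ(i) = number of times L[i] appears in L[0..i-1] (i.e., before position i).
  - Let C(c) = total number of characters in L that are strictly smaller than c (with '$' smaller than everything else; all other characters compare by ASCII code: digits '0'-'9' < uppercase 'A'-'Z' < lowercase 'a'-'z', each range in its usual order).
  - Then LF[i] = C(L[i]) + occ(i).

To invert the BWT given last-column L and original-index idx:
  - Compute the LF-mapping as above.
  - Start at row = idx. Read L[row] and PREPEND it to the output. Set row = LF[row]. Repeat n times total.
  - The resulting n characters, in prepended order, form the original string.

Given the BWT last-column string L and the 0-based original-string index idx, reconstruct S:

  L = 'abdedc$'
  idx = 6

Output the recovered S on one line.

Answer: ecddba$

Derivation:
LF mapping: 1 2 4 6 5 3 0
Walk LF starting at row 6, prepending L[row]:
  step 1: row=6, L[6]='$', prepend. Next row=LF[6]=0
  step 2: row=0, L[0]='a', prepend. Next row=LF[0]=1
  step 3: row=1, L[1]='b', prepend. Next row=LF[1]=2
  step 4: row=2, L[2]='d', prepend. Next row=LF[2]=4
  step 5: row=4, L[4]='d', prepend. Next row=LF[4]=5
  step 6: row=5, L[5]='c', prepend. Next row=LF[5]=3
  step 7: row=3, L[3]='e', prepend. Next row=LF[3]=6
Reversed output: ecddba$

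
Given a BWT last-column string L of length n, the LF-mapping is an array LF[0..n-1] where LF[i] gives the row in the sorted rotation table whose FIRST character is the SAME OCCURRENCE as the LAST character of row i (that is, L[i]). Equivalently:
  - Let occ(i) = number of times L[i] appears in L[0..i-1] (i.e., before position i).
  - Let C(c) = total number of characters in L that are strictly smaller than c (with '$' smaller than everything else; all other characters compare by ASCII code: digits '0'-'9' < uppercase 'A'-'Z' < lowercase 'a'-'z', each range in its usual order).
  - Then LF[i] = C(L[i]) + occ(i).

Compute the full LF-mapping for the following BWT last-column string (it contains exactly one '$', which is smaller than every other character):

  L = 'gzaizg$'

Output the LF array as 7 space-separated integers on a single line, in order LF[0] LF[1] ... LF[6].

Char counts: '$':1, 'a':1, 'g':2, 'i':1, 'z':2
C (first-col start): C('$')=0, C('a')=1, C('g')=2, C('i')=4, C('z')=5
L[0]='g': occ=0, LF[0]=C('g')+0=2+0=2
L[1]='z': occ=0, LF[1]=C('z')+0=5+0=5
L[2]='a': occ=0, LF[2]=C('a')+0=1+0=1
L[3]='i': occ=0, LF[3]=C('i')+0=4+0=4
L[4]='z': occ=1, LF[4]=C('z')+1=5+1=6
L[5]='g': occ=1, LF[5]=C('g')+1=2+1=3
L[6]='$': occ=0, LF[6]=C('$')+0=0+0=0

Answer: 2 5 1 4 6 3 0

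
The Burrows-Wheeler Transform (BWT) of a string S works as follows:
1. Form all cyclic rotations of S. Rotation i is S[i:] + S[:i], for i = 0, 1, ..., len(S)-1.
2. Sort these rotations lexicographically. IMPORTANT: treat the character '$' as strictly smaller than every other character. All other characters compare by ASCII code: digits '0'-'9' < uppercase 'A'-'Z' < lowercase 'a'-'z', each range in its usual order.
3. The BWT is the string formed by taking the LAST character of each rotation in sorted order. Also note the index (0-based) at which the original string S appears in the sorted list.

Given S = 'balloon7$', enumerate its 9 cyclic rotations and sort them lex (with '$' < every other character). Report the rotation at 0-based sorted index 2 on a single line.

Answer: alloon7$b

Derivation:
All 9 rotations (rotation i = S[i:]+S[:i]):
  rot[0] = balloon7$
  rot[1] = alloon7$b
  rot[2] = lloon7$ba
  rot[3] = loon7$bal
  rot[4] = oon7$ball
  rot[5] = on7$ballo
  rot[6] = n7$balloo
  rot[7] = 7$balloon
  rot[8] = $balloon7
Sorted (with $ < everything):
  sorted[0] = $balloon7
  sorted[1] = 7$balloon
  sorted[2] = alloon7$b
  sorted[3] = balloon7$
  sorted[4] = lloon7$ba
  sorted[5] = loon7$bal
  sorted[6] = n7$balloo
  sorted[7] = on7$ballo
  sorted[8] = oon7$ball
sorted[2] = alloon7$b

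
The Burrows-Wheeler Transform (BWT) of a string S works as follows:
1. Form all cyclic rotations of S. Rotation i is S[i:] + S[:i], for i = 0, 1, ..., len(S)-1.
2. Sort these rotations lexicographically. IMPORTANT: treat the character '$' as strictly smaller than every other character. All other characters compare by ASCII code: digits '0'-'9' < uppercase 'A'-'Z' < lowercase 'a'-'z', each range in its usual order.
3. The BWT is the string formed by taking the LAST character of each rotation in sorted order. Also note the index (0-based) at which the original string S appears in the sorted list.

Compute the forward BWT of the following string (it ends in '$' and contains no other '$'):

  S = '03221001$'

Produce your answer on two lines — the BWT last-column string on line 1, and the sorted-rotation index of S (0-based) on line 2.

All 9 rotations (rotation i = S[i:]+S[:i]):
  rot[0] = 03221001$
  rot[1] = 3221001$0
  rot[2] = 221001$03
  rot[3] = 21001$032
  rot[4] = 1001$0322
  rot[5] = 001$03221
  rot[6] = 01$032210
  rot[7] = 1$0322100
  rot[8] = $03221001
Sorted (with $ < everything):
  sorted[0] = $03221001  (last char: '1')
  sorted[1] = 001$03221  (last char: '1')
  sorted[2] = 01$032210  (last char: '0')
  sorted[3] = 03221001$  (last char: '$')
  sorted[4] = 1$0322100  (last char: '0')
  sorted[5] = 1001$0322  (last char: '2')
  sorted[6] = 21001$032  (last char: '2')
  sorted[7] = 221001$03  (last char: '3')
  sorted[8] = 3221001$0  (last char: '0')
Last column: 110$02230
Original string S is at sorted index 3

Answer: 110$02230
3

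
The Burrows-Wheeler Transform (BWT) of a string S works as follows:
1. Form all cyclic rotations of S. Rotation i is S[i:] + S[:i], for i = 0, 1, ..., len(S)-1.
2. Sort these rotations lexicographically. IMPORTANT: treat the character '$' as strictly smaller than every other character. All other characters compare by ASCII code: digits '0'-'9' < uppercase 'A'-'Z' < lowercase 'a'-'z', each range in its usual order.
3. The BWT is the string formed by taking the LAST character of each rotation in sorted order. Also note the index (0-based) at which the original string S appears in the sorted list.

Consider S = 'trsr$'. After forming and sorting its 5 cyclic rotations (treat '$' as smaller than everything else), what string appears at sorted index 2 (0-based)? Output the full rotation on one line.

Answer: rsr$t

Derivation:
All 5 rotations (rotation i = S[i:]+S[:i]):
  rot[0] = trsr$
  rot[1] = rsr$t
  rot[2] = sr$tr
  rot[3] = r$trs
  rot[4] = $trsr
Sorted (with $ < everything):
  sorted[0] = $trsr
  sorted[1] = r$trs
  sorted[2] = rsr$t
  sorted[3] = sr$tr
  sorted[4] = trsr$
sorted[2] = rsr$t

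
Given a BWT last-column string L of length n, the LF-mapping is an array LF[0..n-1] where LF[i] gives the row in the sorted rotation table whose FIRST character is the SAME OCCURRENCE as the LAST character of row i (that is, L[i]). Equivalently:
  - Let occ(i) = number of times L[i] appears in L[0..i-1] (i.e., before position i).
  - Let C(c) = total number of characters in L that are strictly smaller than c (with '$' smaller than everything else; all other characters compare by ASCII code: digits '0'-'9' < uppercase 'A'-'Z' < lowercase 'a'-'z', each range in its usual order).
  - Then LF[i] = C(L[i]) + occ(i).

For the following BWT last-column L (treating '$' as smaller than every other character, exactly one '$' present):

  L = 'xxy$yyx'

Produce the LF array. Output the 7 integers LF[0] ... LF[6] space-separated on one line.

Char counts: '$':1, 'x':3, 'y':3
C (first-col start): C('$')=0, C('x')=1, C('y')=4
L[0]='x': occ=0, LF[0]=C('x')+0=1+0=1
L[1]='x': occ=1, LF[1]=C('x')+1=1+1=2
L[2]='y': occ=0, LF[2]=C('y')+0=4+0=4
L[3]='$': occ=0, LF[3]=C('$')+0=0+0=0
L[4]='y': occ=1, LF[4]=C('y')+1=4+1=5
L[5]='y': occ=2, LF[5]=C('y')+2=4+2=6
L[6]='x': occ=2, LF[6]=C('x')+2=1+2=3

Answer: 1 2 4 0 5 6 3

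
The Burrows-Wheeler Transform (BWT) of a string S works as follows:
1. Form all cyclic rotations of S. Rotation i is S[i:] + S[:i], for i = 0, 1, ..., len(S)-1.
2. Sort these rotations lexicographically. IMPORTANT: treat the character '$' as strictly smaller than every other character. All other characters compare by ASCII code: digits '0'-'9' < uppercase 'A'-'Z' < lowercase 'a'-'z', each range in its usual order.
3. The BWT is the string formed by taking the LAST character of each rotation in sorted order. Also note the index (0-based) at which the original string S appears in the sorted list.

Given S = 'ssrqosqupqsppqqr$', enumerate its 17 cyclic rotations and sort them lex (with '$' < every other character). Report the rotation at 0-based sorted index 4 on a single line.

Answer: pqsppqqr$ssrqosqu

Derivation:
All 17 rotations (rotation i = S[i:]+S[:i]):
  rot[0] = ssrqosqupqsppqqr$
  rot[1] = srqosqupqsppqqr$s
  rot[2] = rqosqupqsppqqr$ss
  rot[3] = qosqupqsppqqr$ssr
  rot[4] = osqupqsppqqr$ssrq
  rot[5] = squpqsppqqr$ssrqo
  rot[6] = qupqsppqqr$ssrqos
  rot[7] = upqsppqqr$ssrqosq
  rot[8] = pqsppqqr$ssrqosqu
  rot[9] = qsppqqr$ssrqosqup
  rot[10] = sppqqr$ssrqosqupq
  rot[11] = ppqqr$ssrqosqupqs
  rot[12] = pqqr$ssrqosqupqsp
  rot[13] = qqr$ssrqosqupqspp
  rot[14] = qr$ssrqosqupqsppq
  rot[15] = r$ssrqosqupqsppqq
  rot[16] = $ssrqosqupqsppqqr
Sorted (with $ < everything):
  sorted[0] = $ssrqosqupqsppqqr
  sorted[1] = osqupqsppqqr$ssrq
  sorted[2] = ppqqr$ssrqosqupqs
  sorted[3] = pqqr$ssrqosqupqsp
  sorted[4] = pqsppqqr$ssrqosqu
  sorted[5] = qosqupqsppqqr$ssr
  sorted[6] = qqr$ssrqosqupqspp
  sorted[7] = qr$ssrqosqupqsppq
  sorted[8] = qsppqqr$ssrqosqup
  sorted[9] = qupqsppqqr$ssrqos
  sorted[10] = r$ssrqosqupqsppqq
  sorted[11] = rqosqupqsppqqr$ss
  sorted[12] = sppqqr$ssrqosqupq
  sorted[13] = squpqsppqqr$ssrqo
  sorted[14] = srqosqupqsppqqr$s
  sorted[15] = ssrqosqupqsppqqr$
  sorted[16] = upqsppqqr$ssrqosq
sorted[4] = pqsppqqr$ssrqosqu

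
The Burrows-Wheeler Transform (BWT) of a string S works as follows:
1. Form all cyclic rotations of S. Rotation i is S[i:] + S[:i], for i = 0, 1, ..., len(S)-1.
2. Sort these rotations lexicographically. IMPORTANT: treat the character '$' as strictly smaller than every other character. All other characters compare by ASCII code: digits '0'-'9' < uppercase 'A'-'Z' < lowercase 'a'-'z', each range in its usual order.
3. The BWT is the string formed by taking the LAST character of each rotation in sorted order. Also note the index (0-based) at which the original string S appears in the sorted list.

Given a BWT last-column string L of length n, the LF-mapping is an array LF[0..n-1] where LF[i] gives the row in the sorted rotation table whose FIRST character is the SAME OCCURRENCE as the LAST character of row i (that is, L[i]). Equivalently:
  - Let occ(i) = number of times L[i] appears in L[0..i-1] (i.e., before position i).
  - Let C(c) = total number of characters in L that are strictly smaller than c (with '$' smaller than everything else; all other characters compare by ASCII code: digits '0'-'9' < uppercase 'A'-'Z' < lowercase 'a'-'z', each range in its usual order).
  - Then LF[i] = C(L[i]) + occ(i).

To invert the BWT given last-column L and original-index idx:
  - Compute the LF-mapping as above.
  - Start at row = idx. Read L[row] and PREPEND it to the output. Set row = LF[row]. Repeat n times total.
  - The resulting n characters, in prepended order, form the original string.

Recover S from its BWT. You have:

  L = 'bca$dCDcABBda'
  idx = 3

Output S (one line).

LF mapping: 8 9 6 0 11 4 5 10 1 2 3 12 7
Walk LF starting at row 3, prepending L[row]:
  step 1: row=3, L[3]='$', prepend. Next row=LF[3]=0
  step 2: row=0, L[0]='b', prepend. Next row=LF[0]=8
  step 3: row=8, L[8]='A', prepend. Next row=LF[8]=1
  step 4: row=1, L[1]='c', prepend. Next row=LF[1]=9
  step 5: row=9, L[9]='B', prepend. Next row=LF[9]=2
  step 6: row=2, L[2]='a', prepend. Next row=LF[2]=6
  step 7: row=6, L[6]='D', prepend. Next row=LF[6]=5
  step 8: row=5, L[5]='C', prepend. Next row=LF[5]=4
  step 9: row=4, L[4]='d', prepend. Next row=LF[4]=11
  step 10: row=11, L[11]='d', prepend. Next row=LF[11]=12
  step 11: row=12, L[12]='a', prepend. Next row=LF[12]=7
  step 12: row=7, L[7]='c', prepend. Next row=LF[7]=10
  step 13: row=10, L[10]='B', prepend. Next row=LF[10]=3
Reversed output: BcaddCDaBcAb$

Answer: BcaddCDaBcAb$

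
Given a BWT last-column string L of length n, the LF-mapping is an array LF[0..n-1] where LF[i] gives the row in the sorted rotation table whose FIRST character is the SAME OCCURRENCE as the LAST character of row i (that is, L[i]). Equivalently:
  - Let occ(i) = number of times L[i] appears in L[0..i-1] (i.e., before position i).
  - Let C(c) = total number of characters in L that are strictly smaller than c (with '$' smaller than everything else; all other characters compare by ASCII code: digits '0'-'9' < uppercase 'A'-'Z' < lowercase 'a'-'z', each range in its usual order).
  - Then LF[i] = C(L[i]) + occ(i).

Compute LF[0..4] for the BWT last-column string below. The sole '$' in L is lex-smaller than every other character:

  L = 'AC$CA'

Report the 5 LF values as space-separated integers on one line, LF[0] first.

Answer: 1 3 0 4 2

Derivation:
Char counts: '$':1, 'A':2, 'C':2
C (first-col start): C('$')=0, C('A')=1, C('C')=3
L[0]='A': occ=0, LF[0]=C('A')+0=1+0=1
L[1]='C': occ=0, LF[1]=C('C')+0=3+0=3
L[2]='$': occ=0, LF[2]=C('$')+0=0+0=0
L[3]='C': occ=1, LF[3]=C('C')+1=3+1=4
L[4]='A': occ=1, LF[4]=C('A')+1=1+1=2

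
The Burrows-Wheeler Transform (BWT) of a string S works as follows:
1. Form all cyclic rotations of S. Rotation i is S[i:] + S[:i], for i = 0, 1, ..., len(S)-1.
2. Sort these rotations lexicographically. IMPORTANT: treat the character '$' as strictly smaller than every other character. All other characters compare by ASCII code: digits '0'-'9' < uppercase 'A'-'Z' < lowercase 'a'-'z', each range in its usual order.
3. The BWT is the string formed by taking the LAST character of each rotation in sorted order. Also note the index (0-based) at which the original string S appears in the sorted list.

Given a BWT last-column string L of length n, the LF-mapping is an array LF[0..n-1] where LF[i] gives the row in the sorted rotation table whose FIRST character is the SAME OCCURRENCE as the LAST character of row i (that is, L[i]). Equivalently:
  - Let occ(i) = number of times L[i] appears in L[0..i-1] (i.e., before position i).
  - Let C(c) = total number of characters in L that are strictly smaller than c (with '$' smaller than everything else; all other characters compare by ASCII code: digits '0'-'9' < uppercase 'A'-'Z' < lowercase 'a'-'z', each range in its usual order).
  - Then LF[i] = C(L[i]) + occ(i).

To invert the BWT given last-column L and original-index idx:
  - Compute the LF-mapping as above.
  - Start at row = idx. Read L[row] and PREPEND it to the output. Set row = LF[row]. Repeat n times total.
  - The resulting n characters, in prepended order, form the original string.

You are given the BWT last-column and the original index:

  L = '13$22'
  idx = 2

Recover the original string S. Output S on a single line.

LF mapping: 1 4 0 2 3
Walk LF starting at row 2, prepending L[row]:
  step 1: row=2, L[2]='$', prepend. Next row=LF[2]=0
  step 2: row=0, L[0]='1', prepend. Next row=LF[0]=1
  step 3: row=1, L[1]='3', prepend. Next row=LF[1]=4
  step 4: row=4, L[4]='2', prepend. Next row=LF[4]=3
  step 5: row=3, L[3]='2', prepend. Next row=LF[3]=2
Reversed output: 2231$

Answer: 2231$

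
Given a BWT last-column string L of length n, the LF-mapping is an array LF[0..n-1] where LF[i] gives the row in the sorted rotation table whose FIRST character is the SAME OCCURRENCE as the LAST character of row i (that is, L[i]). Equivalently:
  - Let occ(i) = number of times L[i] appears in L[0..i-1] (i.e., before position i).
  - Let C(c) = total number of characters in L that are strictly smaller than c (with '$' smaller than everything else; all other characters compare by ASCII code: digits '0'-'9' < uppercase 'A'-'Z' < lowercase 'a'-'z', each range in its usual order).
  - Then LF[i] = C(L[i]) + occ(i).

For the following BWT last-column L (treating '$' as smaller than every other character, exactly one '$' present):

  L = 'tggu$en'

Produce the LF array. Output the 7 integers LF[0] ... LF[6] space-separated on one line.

Char counts: '$':1, 'e':1, 'g':2, 'n':1, 't':1, 'u':1
C (first-col start): C('$')=0, C('e')=1, C('g')=2, C('n')=4, C('t')=5, C('u')=6
L[0]='t': occ=0, LF[0]=C('t')+0=5+0=5
L[1]='g': occ=0, LF[1]=C('g')+0=2+0=2
L[2]='g': occ=1, LF[2]=C('g')+1=2+1=3
L[3]='u': occ=0, LF[3]=C('u')+0=6+0=6
L[4]='$': occ=0, LF[4]=C('$')+0=0+0=0
L[5]='e': occ=0, LF[5]=C('e')+0=1+0=1
L[6]='n': occ=0, LF[6]=C('n')+0=4+0=4

Answer: 5 2 3 6 0 1 4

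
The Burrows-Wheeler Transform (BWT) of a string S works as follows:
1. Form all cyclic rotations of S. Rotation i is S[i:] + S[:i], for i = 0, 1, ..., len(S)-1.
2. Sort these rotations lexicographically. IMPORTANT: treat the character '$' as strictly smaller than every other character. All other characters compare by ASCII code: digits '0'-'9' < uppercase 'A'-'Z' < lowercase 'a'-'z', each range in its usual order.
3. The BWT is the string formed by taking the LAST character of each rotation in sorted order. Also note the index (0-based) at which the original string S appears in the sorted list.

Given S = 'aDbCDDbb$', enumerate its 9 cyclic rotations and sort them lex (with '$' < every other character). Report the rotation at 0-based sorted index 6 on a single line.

All 9 rotations (rotation i = S[i:]+S[:i]):
  rot[0] = aDbCDDbb$
  rot[1] = DbCDDbb$a
  rot[2] = bCDDbb$aD
  rot[3] = CDDbb$aDb
  rot[4] = DDbb$aDbC
  rot[5] = Dbb$aDbCD
  rot[6] = bb$aDbCDD
  rot[7] = b$aDbCDDb
  rot[8] = $aDbCDDbb
Sorted (with $ < everything):
  sorted[0] = $aDbCDDbb
  sorted[1] = CDDbb$aDb
  sorted[2] = DDbb$aDbC
  sorted[3] = DbCDDbb$a
  sorted[4] = Dbb$aDbCD
  sorted[5] = aDbCDDbb$
  sorted[6] = b$aDbCDDb
  sorted[7] = bCDDbb$aD
  sorted[8] = bb$aDbCDD
sorted[6] = b$aDbCDDb

Answer: b$aDbCDDb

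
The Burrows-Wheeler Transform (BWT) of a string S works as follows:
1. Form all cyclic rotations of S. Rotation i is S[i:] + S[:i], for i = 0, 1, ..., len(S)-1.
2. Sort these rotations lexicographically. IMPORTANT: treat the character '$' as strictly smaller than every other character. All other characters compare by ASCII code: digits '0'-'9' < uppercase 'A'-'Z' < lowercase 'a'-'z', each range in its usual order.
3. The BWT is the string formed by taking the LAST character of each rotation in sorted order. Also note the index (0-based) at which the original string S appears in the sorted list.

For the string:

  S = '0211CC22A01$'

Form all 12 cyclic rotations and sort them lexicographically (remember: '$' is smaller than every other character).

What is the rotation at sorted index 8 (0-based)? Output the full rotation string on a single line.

All 12 rotations (rotation i = S[i:]+S[:i]):
  rot[0] = 0211CC22A01$
  rot[1] = 211CC22A01$0
  rot[2] = 11CC22A01$02
  rot[3] = 1CC22A01$021
  rot[4] = CC22A01$0211
  rot[5] = C22A01$0211C
  rot[6] = 22A01$0211CC
  rot[7] = 2A01$0211CC2
  rot[8] = A01$0211CC22
  rot[9] = 01$0211CC22A
  rot[10] = 1$0211CC22A0
  rot[11] = $0211CC22A01
Sorted (with $ < everything):
  sorted[0] = $0211CC22A01
  sorted[1] = 01$0211CC22A
  sorted[2] = 0211CC22A01$
  sorted[3] = 1$0211CC22A0
  sorted[4] = 11CC22A01$02
  sorted[5] = 1CC22A01$021
  sorted[6] = 211CC22A01$0
  sorted[7] = 22A01$0211CC
  sorted[8] = 2A01$0211CC2
  sorted[9] = A01$0211CC22
  sorted[10] = C22A01$0211C
  sorted[11] = CC22A01$0211
sorted[8] = 2A01$0211CC2

Answer: 2A01$0211CC2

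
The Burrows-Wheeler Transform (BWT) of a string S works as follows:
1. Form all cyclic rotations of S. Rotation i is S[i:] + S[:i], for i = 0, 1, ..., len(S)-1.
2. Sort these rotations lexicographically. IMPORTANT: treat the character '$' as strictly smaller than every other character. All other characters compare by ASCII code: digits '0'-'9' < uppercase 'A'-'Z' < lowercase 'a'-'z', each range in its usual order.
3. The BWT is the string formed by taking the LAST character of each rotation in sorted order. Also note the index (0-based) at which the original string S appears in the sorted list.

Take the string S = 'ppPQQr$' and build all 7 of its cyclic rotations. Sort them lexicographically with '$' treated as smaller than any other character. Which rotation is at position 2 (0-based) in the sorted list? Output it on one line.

All 7 rotations (rotation i = S[i:]+S[:i]):
  rot[0] = ppPQQr$
  rot[1] = pPQQr$p
  rot[2] = PQQr$pp
  rot[3] = QQr$ppP
  rot[4] = Qr$ppPQ
  rot[5] = r$ppPQQ
  rot[6] = $ppPQQr
Sorted (with $ < everything):
  sorted[0] = $ppPQQr
  sorted[1] = PQQr$pp
  sorted[2] = QQr$ppP
  sorted[3] = Qr$ppPQ
  sorted[4] = pPQQr$p
  sorted[5] = ppPQQr$
  sorted[6] = r$ppPQQ
sorted[2] = QQr$ppP

Answer: QQr$ppP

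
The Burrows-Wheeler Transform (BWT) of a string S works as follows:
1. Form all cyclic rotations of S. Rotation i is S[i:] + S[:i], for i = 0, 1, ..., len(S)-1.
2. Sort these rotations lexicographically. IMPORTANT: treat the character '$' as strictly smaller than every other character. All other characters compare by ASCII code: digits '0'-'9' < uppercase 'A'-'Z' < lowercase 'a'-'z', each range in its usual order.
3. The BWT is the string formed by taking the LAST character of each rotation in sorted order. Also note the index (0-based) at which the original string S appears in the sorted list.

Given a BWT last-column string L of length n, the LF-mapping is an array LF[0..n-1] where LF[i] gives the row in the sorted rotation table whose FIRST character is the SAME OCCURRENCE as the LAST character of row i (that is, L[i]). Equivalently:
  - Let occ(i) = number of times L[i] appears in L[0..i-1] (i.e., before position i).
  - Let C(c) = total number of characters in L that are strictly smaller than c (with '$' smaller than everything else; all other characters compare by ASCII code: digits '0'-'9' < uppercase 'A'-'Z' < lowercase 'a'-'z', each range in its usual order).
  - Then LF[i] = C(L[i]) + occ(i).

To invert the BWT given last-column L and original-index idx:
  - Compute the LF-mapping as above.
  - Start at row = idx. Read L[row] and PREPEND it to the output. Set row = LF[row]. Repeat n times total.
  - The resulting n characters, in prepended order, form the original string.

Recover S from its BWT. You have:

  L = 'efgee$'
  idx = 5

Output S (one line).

Answer: geefe$

Derivation:
LF mapping: 1 4 5 2 3 0
Walk LF starting at row 5, prepending L[row]:
  step 1: row=5, L[5]='$', prepend. Next row=LF[5]=0
  step 2: row=0, L[0]='e', prepend. Next row=LF[0]=1
  step 3: row=1, L[1]='f', prepend. Next row=LF[1]=4
  step 4: row=4, L[4]='e', prepend. Next row=LF[4]=3
  step 5: row=3, L[3]='e', prepend. Next row=LF[3]=2
  step 6: row=2, L[2]='g', prepend. Next row=LF[2]=5
Reversed output: geefe$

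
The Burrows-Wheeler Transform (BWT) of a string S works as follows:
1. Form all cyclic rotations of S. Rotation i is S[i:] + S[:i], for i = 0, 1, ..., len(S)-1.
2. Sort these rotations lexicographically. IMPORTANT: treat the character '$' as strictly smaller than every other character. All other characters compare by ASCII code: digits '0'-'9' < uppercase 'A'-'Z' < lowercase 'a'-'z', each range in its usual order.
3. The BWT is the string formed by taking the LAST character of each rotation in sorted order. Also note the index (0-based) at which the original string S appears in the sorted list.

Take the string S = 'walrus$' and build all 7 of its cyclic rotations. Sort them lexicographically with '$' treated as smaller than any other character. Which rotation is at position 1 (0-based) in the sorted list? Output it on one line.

All 7 rotations (rotation i = S[i:]+S[:i]):
  rot[0] = walrus$
  rot[1] = alrus$w
  rot[2] = lrus$wa
  rot[3] = rus$wal
  rot[4] = us$walr
  rot[5] = s$walru
  rot[6] = $walrus
Sorted (with $ < everything):
  sorted[0] = $walrus
  sorted[1] = alrus$w
  sorted[2] = lrus$wa
  sorted[3] = rus$wal
  sorted[4] = s$walru
  sorted[5] = us$walr
  sorted[6] = walrus$
sorted[1] = alrus$w

Answer: alrus$w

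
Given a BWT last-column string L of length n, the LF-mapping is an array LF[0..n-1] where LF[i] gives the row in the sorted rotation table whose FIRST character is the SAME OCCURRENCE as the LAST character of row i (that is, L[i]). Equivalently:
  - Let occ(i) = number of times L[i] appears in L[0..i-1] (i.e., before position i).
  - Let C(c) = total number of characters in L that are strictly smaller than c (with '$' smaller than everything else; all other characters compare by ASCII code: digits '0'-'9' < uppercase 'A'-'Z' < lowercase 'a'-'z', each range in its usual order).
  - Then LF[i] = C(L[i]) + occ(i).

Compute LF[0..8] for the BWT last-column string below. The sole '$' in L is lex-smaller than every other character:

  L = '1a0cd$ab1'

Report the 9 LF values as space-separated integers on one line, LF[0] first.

Answer: 2 4 1 7 8 0 5 6 3

Derivation:
Char counts: '$':1, '0':1, '1':2, 'a':2, 'b':1, 'c':1, 'd':1
C (first-col start): C('$')=0, C('0')=1, C('1')=2, C('a')=4, C('b')=6, C('c')=7, C('d')=8
L[0]='1': occ=0, LF[0]=C('1')+0=2+0=2
L[1]='a': occ=0, LF[1]=C('a')+0=4+0=4
L[2]='0': occ=0, LF[2]=C('0')+0=1+0=1
L[3]='c': occ=0, LF[3]=C('c')+0=7+0=7
L[4]='d': occ=0, LF[4]=C('d')+0=8+0=8
L[5]='$': occ=0, LF[5]=C('$')+0=0+0=0
L[6]='a': occ=1, LF[6]=C('a')+1=4+1=5
L[7]='b': occ=0, LF[7]=C('b')+0=6+0=6
L[8]='1': occ=1, LF[8]=C('1')+1=2+1=3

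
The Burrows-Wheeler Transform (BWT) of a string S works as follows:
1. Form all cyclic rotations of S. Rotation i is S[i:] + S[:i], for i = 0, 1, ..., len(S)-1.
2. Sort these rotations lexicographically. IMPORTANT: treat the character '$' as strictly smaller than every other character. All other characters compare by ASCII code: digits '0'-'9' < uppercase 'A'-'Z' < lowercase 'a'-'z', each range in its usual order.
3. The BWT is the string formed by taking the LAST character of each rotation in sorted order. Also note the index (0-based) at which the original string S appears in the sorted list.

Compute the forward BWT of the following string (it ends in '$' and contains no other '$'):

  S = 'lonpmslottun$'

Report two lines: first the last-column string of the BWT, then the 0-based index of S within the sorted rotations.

All 13 rotations (rotation i = S[i:]+S[:i]):
  rot[0] = lonpmslottun$
  rot[1] = onpmslottun$l
  rot[2] = npmslottun$lo
  rot[3] = pmslottun$lon
  rot[4] = mslottun$lonp
  rot[5] = slottun$lonpm
  rot[6] = lottun$lonpms
  rot[7] = ottun$lonpmsl
  rot[8] = ttun$lonpmslo
  rot[9] = tun$lonpmslot
  rot[10] = un$lonpmslott
  rot[11] = n$lonpmslottu
  rot[12] = $lonpmslottun
Sorted (with $ < everything):
  sorted[0] = $lonpmslottun  (last char: 'n')
  sorted[1] = lonpmslottun$  (last char: '$')
  sorted[2] = lottun$lonpms  (last char: 's')
  sorted[3] = mslottun$lonp  (last char: 'p')
  sorted[4] = n$lonpmslottu  (last char: 'u')
  sorted[5] = npmslottun$lo  (last char: 'o')
  sorted[6] = onpmslottun$l  (last char: 'l')
  sorted[7] = ottun$lonpmsl  (last char: 'l')
  sorted[8] = pmslottun$lon  (last char: 'n')
  sorted[9] = slottun$lonpm  (last char: 'm')
  sorted[10] = ttun$lonpmslo  (last char: 'o')
  sorted[11] = tun$lonpmslot  (last char: 't')
  sorted[12] = un$lonpmslott  (last char: 't')
Last column: n$spuollnmott
Original string S is at sorted index 1

Answer: n$spuollnmott
1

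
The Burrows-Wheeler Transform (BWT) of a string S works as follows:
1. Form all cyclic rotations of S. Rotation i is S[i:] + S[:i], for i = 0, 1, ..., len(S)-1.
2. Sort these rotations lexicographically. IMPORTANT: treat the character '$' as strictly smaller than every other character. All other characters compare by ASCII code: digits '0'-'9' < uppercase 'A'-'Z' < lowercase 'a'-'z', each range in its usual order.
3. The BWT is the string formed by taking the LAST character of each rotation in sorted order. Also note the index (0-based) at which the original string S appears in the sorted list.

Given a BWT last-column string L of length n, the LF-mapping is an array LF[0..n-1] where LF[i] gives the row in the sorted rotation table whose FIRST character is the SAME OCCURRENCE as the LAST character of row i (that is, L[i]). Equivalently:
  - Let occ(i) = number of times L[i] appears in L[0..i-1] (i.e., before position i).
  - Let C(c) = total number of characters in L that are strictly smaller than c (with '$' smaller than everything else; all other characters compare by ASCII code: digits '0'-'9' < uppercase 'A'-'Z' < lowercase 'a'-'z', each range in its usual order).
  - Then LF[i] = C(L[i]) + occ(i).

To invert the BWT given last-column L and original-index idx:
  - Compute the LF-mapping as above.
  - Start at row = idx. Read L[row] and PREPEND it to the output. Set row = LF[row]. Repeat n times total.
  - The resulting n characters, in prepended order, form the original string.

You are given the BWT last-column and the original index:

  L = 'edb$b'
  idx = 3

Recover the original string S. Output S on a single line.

Answer: dbbe$

Derivation:
LF mapping: 4 3 1 0 2
Walk LF starting at row 3, prepending L[row]:
  step 1: row=3, L[3]='$', prepend. Next row=LF[3]=0
  step 2: row=0, L[0]='e', prepend. Next row=LF[0]=4
  step 3: row=4, L[4]='b', prepend. Next row=LF[4]=2
  step 4: row=2, L[2]='b', prepend. Next row=LF[2]=1
  step 5: row=1, L[1]='d', prepend. Next row=LF[1]=3
Reversed output: dbbe$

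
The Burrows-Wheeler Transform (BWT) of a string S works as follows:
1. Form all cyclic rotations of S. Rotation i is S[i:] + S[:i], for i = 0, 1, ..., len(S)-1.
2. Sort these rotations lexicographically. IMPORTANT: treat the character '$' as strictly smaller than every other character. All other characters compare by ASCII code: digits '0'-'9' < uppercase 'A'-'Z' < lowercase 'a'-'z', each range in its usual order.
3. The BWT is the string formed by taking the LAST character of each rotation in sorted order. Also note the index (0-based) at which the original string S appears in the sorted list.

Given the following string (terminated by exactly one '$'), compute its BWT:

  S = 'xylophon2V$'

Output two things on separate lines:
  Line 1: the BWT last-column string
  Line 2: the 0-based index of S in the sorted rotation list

All 11 rotations (rotation i = S[i:]+S[:i]):
  rot[0] = xylophon2V$
  rot[1] = ylophon2V$x
  rot[2] = lophon2V$xy
  rot[3] = ophon2V$xyl
  rot[4] = phon2V$xylo
  rot[5] = hon2V$xylop
  rot[6] = on2V$xyloph
  rot[7] = n2V$xylopho
  rot[8] = 2V$xylophon
  rot[9] = V$xylophon2
  rot[10] = $xylophon2V
Sorted (with $ < everything):
  sorted[0] = $xylophon2V  (last char: 'V')
  sorted[1] = 2V$xylophon  (last char: 'n')
  sorted[2] = V$xylophon2  (last char: '2')
  sorted[3] = hon2V$xylop  (last char: 'p')
  sorted[4] = lophon2V$xy  (last char: 'y')
  sorted[5] = n2V$xylopho  (last char: 'o')
  sorted[6] = on2V$xyloph  (last char: 'h')
  sorted[7] = ophon2V$xyl  (last char: 'l')
  sorted[8] = phon2V$xylo  (last char: 'o')
  sorted[9] = xylophon2V$  (last char: '$')
  sorted[10] = ylophon2V$x  (last char: 'x')
Last column: Vn2pyohlo$x
Original string S is at sorted index 9

Answer: Vn2pyohlo$x
9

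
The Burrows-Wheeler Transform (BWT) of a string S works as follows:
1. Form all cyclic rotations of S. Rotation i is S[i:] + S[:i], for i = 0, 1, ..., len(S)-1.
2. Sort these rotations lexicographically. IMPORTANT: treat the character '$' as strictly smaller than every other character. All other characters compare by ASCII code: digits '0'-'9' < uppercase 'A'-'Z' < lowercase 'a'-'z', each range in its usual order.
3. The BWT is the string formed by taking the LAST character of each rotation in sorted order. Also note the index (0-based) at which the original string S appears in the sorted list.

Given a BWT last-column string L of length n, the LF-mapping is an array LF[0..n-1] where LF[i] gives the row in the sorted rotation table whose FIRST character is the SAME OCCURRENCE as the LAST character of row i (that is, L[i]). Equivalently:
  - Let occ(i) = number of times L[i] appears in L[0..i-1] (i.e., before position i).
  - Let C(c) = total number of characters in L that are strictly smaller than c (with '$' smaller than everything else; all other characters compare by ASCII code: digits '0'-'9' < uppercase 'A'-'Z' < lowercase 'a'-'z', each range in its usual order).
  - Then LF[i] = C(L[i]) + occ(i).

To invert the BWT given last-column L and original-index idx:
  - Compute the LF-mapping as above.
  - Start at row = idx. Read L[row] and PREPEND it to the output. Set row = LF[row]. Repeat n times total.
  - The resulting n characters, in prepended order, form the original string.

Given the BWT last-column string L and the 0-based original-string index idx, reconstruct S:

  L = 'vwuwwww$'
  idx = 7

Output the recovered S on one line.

Answer: wwwwwuv$

Derivation:
LF mapping: 2 3 1 4 5 6 7 0
Walk LF starting at row 7, prepending L[row]:
  step 1: row=7, L[7]='$', prepend. Next row=LF[7]=0
  step 2: row=0, L[0]='v', prepend. Next row=LF[0]=2
  step 3: row=2, L[2]='u', prepend. Next row=LF[2]=1
  step 4: row=1, L[1]='w', prepend. Next row=LF[1]=3
  step 5: row=3, L[3]='w', prepend. Next row=LF[3]=4
  step 6: row=4, L[4]='w', prepend. Next row=LF[4]=5
  step 7: row=5, L[5]='w', prepend. Next row=LF[5]=6
  step 8: row=6, L[6]='w', prepend. Next row=LF[6]=7
Reversed output: wwwwwuv$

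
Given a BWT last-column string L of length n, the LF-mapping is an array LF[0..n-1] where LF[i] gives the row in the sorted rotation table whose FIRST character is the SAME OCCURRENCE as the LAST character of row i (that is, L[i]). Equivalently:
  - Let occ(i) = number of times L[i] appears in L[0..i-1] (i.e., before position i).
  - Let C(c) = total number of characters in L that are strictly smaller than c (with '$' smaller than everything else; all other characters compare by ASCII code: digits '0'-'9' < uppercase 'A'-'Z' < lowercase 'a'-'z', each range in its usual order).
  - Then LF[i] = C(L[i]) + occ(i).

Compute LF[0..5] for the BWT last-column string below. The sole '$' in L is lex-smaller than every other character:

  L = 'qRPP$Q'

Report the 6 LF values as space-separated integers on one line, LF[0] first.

Char counts: '$':1, 'P':2, 'Q':1, 'R':1, 'q':1
C (first-col start): C('$')=0, C('P')=1, C('Q')=3, C('R')=4, C('q')=5
L[0]='q': occ=0, LF[0]=C('q')+0=5+0=5
L[1]='R': occ=0, LF[1]=C('R')+0=4+0=4
L[2]='P': occ=0, LF[2]=C('P')+0=1+0=1
L[3]='P': occ=1, LF[3]=C('P')+1=1+1=2
L[4]='$': occ=0, LF[4]=C('$')+0=0+0=0
L[5]='Q': occ=0, LF[5]=C('Q')+0=3+0=3

Answer: 5 4 1 2 0 3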